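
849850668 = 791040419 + 58810249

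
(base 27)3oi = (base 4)230211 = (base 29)3bb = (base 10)2853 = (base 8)5445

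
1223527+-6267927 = -5044400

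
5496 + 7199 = 12695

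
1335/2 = 667 + 1/2 = 667.50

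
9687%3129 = 300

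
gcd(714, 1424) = 2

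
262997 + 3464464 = 3727461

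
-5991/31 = -193 - 8/31 ≈ -193.26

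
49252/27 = 1824 + 4/27 ≈ 1824.15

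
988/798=26/21 ≈ 1.24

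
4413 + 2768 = 7181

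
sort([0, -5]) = [-5, 0]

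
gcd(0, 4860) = 4860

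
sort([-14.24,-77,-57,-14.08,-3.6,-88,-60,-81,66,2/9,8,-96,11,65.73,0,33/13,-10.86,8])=[-96,-88,-81,-77,-60,-57,-14.24,-14.08,-10.86,-3.6,0,2/9,33/13,8,8,11,65.73,66]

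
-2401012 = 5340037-7741049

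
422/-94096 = -211/47048≈-0.00448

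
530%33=2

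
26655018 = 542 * 49179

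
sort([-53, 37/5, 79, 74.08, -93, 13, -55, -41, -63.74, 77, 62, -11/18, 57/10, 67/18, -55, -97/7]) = [-93, -63.74, -55, -55, -53, -41, -97/7, -11/18, 67/18, 57/10, 37/5, 13, 62, 74.08, 77, 79]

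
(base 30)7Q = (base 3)22202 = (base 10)236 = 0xEC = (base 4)3230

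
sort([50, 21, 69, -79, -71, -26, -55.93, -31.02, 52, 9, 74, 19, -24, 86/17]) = [-79, -71, -55.93, -31.02, -26, -24, 86/17, 9, 19, 21, 50, 52, 69, 74]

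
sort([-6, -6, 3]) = [-6, -6, 3]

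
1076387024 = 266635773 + 809751251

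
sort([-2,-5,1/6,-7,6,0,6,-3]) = [-7,-5,-3,-2,0,1/6,6,6]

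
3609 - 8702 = -5093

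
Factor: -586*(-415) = 2^1*5^1*83^1*293^1 = 243190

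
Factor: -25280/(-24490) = 2^5*31^(-1) = 32/31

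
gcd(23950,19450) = 50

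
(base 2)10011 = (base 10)19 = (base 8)23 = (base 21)j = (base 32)j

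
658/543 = 1+115/543 ≈ 1.21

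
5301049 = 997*5317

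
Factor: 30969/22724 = 2^(-2)*3^3*13^(-1)*19^(-1)*23^(-1)*31^1*37^1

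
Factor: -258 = -1 * 2^1 * 3^1 * 43^1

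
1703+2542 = 4245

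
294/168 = 1 + 3/4 = 1.75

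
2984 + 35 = 3019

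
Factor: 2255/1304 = 2^(-3)*5^1*11^1*41^1*163^(-1)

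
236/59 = 4 = 4.00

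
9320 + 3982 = 13302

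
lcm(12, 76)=228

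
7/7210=1/1030 ≈ 0.000971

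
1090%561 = 529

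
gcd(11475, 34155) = 135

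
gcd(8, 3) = 1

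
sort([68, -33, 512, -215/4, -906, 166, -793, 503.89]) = [-906, -793, -215/4, -33, 68, 166, 503.89, 512]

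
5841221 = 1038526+4802695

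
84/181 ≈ 0.464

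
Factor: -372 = -1 * 2^2 * 3^1 * 31^1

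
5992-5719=273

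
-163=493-656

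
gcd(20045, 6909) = 1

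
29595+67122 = 96717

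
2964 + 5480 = 8444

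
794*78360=62217840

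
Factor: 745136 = 2^4*7^1*6653^1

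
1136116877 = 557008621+579108256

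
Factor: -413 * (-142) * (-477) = -1 * 2^1 * 3^2 * 7^1 * 53^1 * 59^1 * 71^1 = -27974142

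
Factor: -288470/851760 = -1 * 2^(-3) * 3^(-2) * 13^(-1) * 317^1 = -317/936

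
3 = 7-4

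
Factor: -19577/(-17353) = 7^(-1) * 37^(-1) * 67^(-1) * 19577^1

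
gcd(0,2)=2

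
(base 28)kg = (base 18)1e0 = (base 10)576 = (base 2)1001000000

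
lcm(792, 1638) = 72072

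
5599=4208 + 1391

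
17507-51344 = -33837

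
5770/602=2885/301 ≈ 9.58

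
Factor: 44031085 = 5^1 * 7^1 * 23^1 * 83^1 * 659^1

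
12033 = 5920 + 6113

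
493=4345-3852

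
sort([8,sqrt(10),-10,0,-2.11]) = [-10,-2.11,0,sqrt(10),8]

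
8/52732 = 2/13183 ≈ 0.000152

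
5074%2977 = 2097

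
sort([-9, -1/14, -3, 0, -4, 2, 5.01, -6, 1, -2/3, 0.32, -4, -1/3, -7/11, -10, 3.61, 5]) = [-10, -9, -6, -4, -4, -3, -2/3, -7/11, -1/3, -1/14, 0, 0.32, 1, 2, 3.61, 5, 5.01]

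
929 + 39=968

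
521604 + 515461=1037065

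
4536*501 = 2272536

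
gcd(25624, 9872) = 8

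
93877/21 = 4470 + 1/3 ≈ 4470.33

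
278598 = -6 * (-46433)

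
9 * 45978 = 413802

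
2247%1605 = 642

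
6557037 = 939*6983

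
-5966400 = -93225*64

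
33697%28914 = 4783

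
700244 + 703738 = 1403982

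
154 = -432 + 586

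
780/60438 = 130/10073≈0.0129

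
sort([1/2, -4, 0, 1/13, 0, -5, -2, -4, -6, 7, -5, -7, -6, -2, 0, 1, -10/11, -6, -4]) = [-7, -6, -6, -6, -5, -5, -4, -4, -4, -2, -2, -10/11, 0, 0, 0, 1/13, 1/2, 1, 7]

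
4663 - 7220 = -2557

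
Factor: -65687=-1*65687^1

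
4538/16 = 283 + 5/8 ≈ 283.63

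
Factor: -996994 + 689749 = -1 * 3^1 * 5^1 * 20483^1 = -307245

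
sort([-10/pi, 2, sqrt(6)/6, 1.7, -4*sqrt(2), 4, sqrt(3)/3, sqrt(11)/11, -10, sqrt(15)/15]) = [-10, -4*sqrt(2), -10/pi, sqrt(15)/15, sqrt(11)/11, sqrt(6)/6, sqrt(3)/3, 1.7, 2, 4]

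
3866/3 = 1288 + 2/3 ≈ 1288.67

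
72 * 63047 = 4539384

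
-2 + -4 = -6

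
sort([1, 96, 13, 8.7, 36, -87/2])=[-87/2, 1, 8.7, 13, 36, 96]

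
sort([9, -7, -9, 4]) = [-9, -7, 4, 9]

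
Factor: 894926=2^1*447463^1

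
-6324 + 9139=2815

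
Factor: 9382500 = 2^2*3^3*5^4*139^1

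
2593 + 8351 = 10944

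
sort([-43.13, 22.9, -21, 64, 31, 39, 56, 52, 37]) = [-43.13, -21, 22.9, 31, 37, 39, 52, 56, 64]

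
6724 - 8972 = -2248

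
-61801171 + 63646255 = 1845084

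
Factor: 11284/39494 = 2^1 * 7^ (-1) = 2/7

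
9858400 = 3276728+6581672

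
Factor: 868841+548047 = 2^3*3^2*11^1*1789^1 = 1416888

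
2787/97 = 28 + 71/97 ≈ 28.73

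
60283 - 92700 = -32417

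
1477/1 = 1477 = 1477.00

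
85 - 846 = -761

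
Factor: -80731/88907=-1*13^(-1)*19^1*607^1*977^(-1)=-11533/12701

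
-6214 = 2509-8723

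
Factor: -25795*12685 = -1*5^2*7^1*11^1*43^1*59^1*67^1 = -327209575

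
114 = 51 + 63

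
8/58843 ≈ 0.000136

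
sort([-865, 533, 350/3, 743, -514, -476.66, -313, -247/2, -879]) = [-879, -865, -514, -476.66, -313, -247/2, 350/3, 533, 743]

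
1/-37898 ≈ -0.0000264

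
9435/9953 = 255/269 ≈ 0.948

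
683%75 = 8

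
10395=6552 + 3843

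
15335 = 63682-48347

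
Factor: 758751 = 3^1 * 7^1 * 36131^1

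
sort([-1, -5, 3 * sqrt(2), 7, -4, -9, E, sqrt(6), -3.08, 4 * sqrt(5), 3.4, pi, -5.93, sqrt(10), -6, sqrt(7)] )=[-9, -6, -5.93, -5, -4, -3.08, -1, sqrt(6), sqrt(7), E, pi, sqrt(10), 3.4, 3 * sqrt(2), 7, 4 * sqrt(5)] 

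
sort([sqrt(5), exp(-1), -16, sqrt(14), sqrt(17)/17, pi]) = [-16, sqrt(17)/17, exp(-1), sqrt(5), pi, sqrt(14)]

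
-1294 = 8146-9440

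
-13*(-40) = 520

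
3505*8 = 28040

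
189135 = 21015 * 9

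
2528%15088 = 2528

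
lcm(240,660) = 2640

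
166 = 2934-2768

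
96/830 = 48/415 ≈ 0.116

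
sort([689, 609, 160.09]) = [160.09, 609, 689]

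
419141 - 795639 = -376498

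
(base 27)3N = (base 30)3E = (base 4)1220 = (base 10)104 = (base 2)1101000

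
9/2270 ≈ 0.00396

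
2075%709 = 657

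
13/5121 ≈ 0.00254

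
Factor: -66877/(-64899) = 3^(-2)*7211^(-1)*66877^1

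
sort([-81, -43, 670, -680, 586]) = [-680, -81, -43, 586, 670]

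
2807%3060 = 2807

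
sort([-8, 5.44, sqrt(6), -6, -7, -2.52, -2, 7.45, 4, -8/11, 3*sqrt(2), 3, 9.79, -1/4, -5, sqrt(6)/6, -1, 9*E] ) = [-8, -7, -6, -5, -2.52, -2, -1, -8/11, -1/4, sqrt(6)/6, sqrt(6), 3, 4, 3*sqrt(2), 5.44, 7.45, 9.79, 9*E] 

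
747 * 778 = 581166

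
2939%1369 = 201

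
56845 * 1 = 56845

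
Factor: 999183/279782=2^(-1)*3^1*71^1*4691^1*139891^(-1)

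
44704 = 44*1016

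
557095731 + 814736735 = 1371832466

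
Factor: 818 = 2^1 * 409^1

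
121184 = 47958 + 73226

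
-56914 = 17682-74596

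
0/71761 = 0 = 0.00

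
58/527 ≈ 0.110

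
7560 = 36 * 210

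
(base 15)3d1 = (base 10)871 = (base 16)367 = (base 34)pl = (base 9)1167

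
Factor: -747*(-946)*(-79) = -1*2^1*3^2*11^1*43^1*79^1*83^1 = -55826298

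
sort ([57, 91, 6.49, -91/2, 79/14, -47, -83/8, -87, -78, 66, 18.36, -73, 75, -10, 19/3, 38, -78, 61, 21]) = [-87, -78, -78, -73, -47, -91/2, -83/8, -10, 79/14, 19/3, 6.49, 18.36, 21, 38, 57, 61, 66, 75, 91]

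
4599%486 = 225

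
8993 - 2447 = 6546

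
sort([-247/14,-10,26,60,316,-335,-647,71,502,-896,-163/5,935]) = [-896,-647,-335,-163/5,-247/14,-10,26,60,71,316,502,935]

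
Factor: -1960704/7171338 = -1*2^7*3^1*23^1*37^1*1195223^(-1) = -326784/1195223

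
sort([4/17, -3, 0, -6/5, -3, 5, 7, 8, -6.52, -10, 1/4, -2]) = [-10, -6.52, -3, -3, -2, -6/5, 0, 4/17, 1/4, 5, 7, 8]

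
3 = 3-0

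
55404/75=738 + 18/25=738.72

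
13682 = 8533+5149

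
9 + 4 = 13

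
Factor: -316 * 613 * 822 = -1 * 2^3 * 3^1 * 79^1 * 137^1 * 613^1 = -159227976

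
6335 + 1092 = 7427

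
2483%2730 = 2483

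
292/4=73=73.00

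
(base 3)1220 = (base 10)51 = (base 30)1l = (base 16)33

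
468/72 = 6 + 1/2 = 6.50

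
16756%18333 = 16756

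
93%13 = 2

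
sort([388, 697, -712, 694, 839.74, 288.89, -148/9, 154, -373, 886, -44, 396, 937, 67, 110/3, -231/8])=[-712, -373, -44, -231/8, -148/9, 110/3, 67, 154, 288.89, 388, 396, 694, 697, 839.74, 886, 937]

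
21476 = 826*26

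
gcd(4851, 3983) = 7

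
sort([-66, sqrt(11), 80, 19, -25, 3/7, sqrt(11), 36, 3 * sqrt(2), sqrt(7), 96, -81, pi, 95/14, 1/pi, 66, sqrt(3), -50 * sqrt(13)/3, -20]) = [-81, -66, -50 * sqrt(13)/3, -25, -20, 1/pi, 3/7, sqrt(3), sqrt(7), pi, sqrt(11), sqrt(11), 3 * sqrt(2), 95/14, 19, 36, 66, 80, 96]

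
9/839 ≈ 0.0107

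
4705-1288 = 3417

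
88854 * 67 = 5953218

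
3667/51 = 71 + 46/51≈71.90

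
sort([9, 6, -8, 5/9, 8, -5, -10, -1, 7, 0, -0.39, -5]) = [-10, -8, -5, -5, -1, -0.39, 0, 5/9, 6, 7, 8, 9]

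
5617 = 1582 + 4035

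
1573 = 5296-3723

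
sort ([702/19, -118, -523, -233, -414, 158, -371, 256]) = [-523, -414, -371, -233, -118, 702/19, 158, 256]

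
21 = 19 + 2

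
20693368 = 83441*248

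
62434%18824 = 5962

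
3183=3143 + 40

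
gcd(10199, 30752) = 31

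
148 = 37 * 4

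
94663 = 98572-3909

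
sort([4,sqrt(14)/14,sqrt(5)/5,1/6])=[1/6,sqrt(14)/14,sqrt(5)/5,4]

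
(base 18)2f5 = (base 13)560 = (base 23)1h3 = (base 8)1633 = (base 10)923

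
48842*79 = 3858518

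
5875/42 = 139 + 37/42 ≈ 139.88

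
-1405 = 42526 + -43931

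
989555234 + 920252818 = 1909808052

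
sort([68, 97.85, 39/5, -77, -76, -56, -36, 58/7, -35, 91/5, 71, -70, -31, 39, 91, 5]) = [-77, -76, -70, -56, -36, -35, -31, 5, 39/5, 58/7, 91/5, 39, 68, 71, 91, 97.85]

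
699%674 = 25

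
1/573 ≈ 0.00175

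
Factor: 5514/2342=3^1*919^1*1171^(-1)=2757/1171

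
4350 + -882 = 3468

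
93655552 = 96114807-2459255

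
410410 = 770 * 533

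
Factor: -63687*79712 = -1*2^5*3^1*13^1*23^1*47^1*53^1*71^1 = -5076618144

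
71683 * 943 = 67597069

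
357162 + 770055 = 1127217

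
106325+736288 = 842613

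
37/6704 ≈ 0.00552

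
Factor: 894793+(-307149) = 2^2 * 107^1 * 1373^1 = 587644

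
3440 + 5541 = 8981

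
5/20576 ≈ 0.000243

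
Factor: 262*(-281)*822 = -1*2^2*3^1*131^1*137^1*281^1 = -60517284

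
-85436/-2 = 42718 = 42718.00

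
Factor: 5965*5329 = 5^1*73^2*1193^1 = 31787485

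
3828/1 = 3828 = 3828.00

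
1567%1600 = 1567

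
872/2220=218/555 ≈ 0.393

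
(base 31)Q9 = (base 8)1457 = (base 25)17F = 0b1100101111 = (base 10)815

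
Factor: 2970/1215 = 2^1*3^(-2)*11^1 = 22/9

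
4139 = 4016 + 123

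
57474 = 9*6386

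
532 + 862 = 1394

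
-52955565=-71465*741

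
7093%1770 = 13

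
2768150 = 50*55363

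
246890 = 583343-336453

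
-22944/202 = -113-59/101≈-113.58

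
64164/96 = 5347/8 ≈ 668.38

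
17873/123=145 + 38/123 ≈ 145.31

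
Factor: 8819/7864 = 2^ (-3)*983^ (-1)*8819^1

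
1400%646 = 108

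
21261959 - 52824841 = -31562882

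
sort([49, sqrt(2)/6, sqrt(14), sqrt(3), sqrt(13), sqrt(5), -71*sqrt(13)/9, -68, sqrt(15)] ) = [-68, -71*sqrt(13)/9, sqrt(2)/6, sqrt(3), sqrt(5), sqrt(13), sqrt(14), sqrt(15), 49] 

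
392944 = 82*4792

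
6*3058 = 18348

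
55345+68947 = 124292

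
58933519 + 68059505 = 126993024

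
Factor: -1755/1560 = -1 * 2^(-3) * 3^2 = -9/8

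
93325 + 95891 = 189216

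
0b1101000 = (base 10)104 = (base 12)88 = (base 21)4k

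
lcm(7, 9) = 63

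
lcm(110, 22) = 110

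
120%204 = 120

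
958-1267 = -309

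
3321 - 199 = 3122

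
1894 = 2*947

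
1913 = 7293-5380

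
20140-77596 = -57456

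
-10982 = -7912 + -3070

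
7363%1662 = 715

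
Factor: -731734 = -1*2^1*569^1*643^1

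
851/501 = 1 + 350/501 ≈ 1.70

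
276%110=56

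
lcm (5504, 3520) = 302720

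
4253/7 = 607 + 4/7 ≈ 607.57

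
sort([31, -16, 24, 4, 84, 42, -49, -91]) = [-91, -49, -16, 4, 24, 31, 42, 84]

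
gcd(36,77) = 1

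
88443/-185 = -478 - 13/185 ≈ -478.07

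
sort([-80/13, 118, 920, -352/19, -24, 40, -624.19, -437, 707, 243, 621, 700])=[-624.19, -437, -24, -352/19, -80/13, 40, 118, 243, 621, 700, 707, 920]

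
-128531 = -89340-39191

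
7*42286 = 296002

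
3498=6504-3006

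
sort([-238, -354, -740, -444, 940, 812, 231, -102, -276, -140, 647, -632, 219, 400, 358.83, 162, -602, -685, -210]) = [-740, -685, -632, -602, -444, -354, -276, -238, -210, -140, -102, 162, 219, 231, 358.83, 400, 647, 812, 940]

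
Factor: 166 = 2^1*83^1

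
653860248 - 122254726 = 531605522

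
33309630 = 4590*7257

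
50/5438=25/2719 ≈ 0.00919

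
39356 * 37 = 1456172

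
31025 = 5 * 6205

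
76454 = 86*889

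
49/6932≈0.00707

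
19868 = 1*19868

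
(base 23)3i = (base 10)87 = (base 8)127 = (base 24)3f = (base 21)43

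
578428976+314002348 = 892431324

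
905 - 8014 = -7109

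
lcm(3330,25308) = 126540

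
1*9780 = 9780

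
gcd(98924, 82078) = 2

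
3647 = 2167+1480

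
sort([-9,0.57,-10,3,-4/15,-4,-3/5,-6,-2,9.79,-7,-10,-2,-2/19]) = [-10,-10,-9,-7,-6,-4,-2,-2,-3/5,-4/15,-2/19,0.57,3,9.79]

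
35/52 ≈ 0.673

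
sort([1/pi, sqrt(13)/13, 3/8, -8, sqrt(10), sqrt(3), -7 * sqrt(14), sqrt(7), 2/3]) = [-7 * sqrt(14), -8, sqrt(13)/13, 1/pi, 3/8, 2/3, sqrt(3), sqrt(7), sqrt(10)]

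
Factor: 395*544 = 2^5*5^1*17^1*79^1 = 214880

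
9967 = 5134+4833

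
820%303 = 214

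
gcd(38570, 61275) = 95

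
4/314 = 2/157 ≈ 0.0127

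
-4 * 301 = -1204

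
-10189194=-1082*9417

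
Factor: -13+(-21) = -1 * 2^1 * 17^1 = -34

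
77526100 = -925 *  (-83812)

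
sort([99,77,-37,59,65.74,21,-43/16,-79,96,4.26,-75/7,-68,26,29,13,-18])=[-79,-68,-37,-18,-75/7,-43/16,4.26,13,21,26,29,59,65.74,77,96,99]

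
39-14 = 25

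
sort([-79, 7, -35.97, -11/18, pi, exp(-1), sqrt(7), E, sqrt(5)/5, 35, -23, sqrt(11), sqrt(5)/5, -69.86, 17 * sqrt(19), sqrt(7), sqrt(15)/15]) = [-79, -69.86, -35.97, -23, -11/18, sqrt(15)/15, exp(-1), sqrt(5)/5, sqrt(5)/5, sqrt(7), sqrt(7), E, pi, sqrt(11), 7, 35, 17 * sqrt(19)]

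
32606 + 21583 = 54189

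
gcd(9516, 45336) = 12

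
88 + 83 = 171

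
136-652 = -516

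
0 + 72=72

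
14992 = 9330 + 5662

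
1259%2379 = 1259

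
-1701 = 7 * (-243)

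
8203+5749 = 13952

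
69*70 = 4830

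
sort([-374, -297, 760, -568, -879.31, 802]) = [-879.31, -568, -374, -297, 760, 802]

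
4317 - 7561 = -3244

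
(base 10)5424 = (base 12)3180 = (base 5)133144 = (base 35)4ey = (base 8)12460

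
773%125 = 23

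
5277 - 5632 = -355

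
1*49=49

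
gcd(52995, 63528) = 3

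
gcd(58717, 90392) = 1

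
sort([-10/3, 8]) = [-10/3, 8]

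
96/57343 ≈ 0.00167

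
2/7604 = 1/3802 ≈ 0.000263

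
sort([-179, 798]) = [-179, 798]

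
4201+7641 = 11842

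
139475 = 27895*5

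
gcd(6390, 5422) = 2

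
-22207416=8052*(-2758)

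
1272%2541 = 1272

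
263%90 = 83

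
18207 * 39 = 710073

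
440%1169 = 440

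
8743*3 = 26229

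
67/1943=1/29 ≈ 0.0345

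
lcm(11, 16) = 176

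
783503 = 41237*19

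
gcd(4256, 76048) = 112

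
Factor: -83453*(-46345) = 5^1*13^1*17^1*23^1*31^1*4909^1 = 3867629285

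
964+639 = 1603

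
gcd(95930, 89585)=5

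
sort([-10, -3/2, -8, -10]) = [-10, -10, -8, -3/2]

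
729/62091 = 81/6899 ≈ 0.0117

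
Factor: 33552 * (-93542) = -1 * 2^5 * 3^2 * 233^1 * 46771^1 = -3138521184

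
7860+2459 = 10319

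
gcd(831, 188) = 1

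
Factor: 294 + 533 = 827^1 = 827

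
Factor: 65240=2^3 * 5^1 * 7^1 * 233^1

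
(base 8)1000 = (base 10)512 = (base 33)fh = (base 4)20000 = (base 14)288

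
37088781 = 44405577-7316796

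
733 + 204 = 937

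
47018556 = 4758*9882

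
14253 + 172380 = 186633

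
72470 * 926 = 67107220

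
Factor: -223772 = -1 * 2^2 * 43^1 * 1301^1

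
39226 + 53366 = 92592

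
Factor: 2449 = 31^1 * 79^1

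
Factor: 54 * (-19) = -1 * 2^1 * 3^3 * 19^1 = -1026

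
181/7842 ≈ 0.0231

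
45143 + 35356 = 80499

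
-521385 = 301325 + -822710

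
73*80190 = 5853870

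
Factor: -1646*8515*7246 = -1*2^2*5^1*13^1*131^1*823^1*3623^1 = -101557689740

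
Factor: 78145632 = 2^5*3^2*19^1*14281^1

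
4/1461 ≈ 0.00274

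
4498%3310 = 1188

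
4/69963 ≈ 0.0000572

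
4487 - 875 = 3612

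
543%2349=543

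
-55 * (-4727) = 259985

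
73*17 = 1241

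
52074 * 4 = 208296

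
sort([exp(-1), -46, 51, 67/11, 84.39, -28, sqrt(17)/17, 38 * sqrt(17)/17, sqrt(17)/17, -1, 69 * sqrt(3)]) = [-46, -28, -1, sqrt(17)/17, sqrt(17)/17, exp(-1), 67/11, 38 * sqrt(17)/17, 51, 84.39, 69 * sqrt(3)]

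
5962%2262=1438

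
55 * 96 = 5280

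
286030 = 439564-153534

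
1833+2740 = 4573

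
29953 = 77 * 389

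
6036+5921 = 11957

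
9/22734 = 1/2526 ≈ 0.000396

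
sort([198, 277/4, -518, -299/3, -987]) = [-987, -518, -299/3, 277/4, 198]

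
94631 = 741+93890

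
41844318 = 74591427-32747109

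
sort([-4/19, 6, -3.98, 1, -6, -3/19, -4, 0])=[-6, -4, -3.98, -4/19, -3/19, 0, 1, 6]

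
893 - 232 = 661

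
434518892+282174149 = 716693041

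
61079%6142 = 5801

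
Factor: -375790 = -1*2^1*5^1*37579^1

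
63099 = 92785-29686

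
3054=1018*3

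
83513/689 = 121+144/689≈121.21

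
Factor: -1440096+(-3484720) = -1*2^4*13^1*23677^1 = -4924816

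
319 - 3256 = -2937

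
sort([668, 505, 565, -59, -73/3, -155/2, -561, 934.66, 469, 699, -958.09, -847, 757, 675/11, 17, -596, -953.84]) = [-958.09, -953.84, -847, -596, -561, -155/2, -59, -73/3, 17, 675/11, 469, 505, 565, 668, 699, 757, 934.66]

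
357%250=107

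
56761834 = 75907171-19145337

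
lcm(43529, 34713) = 2742327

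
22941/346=66+105/346 ≈ 66.30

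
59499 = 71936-12437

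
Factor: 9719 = 9719^1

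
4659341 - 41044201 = -36384860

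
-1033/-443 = 2 + 147/443 ≈ 2.33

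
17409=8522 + 8887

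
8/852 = 2/213 ≈ 0.00939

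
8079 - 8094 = -15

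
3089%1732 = 1357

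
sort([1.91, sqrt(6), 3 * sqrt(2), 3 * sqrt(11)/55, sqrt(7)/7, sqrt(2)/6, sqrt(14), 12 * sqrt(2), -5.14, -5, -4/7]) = [-5.14, -5, -4/7, 3 * sqrt(11)/55, sqrt(2)/6, sqrt(7)/7, 1.91, sqrt(6), sqrt(14), 3 * sqrt(2), 12 * sqrt(2)]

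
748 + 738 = 1486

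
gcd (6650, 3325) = 3325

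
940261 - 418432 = 521829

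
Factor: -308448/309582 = -1*2^4*3^(-1)*7^(-1)*13^(-1)*17^1 = -272/273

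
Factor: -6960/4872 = -1 * 2^1 * 5^1 * 7^(-1) = -10/7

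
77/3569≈0.0216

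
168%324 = 168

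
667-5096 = -4429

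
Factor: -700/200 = -1*2^ (-1)*7^1 = -7/2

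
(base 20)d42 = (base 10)5282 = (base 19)ec0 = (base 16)14a2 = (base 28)6ki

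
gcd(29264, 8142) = 118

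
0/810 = 0 = 0.00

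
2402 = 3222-820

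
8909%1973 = 1017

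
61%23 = 15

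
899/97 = 9 + 26/97 ≈ 9.27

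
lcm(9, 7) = 63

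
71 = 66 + 5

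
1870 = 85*22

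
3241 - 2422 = 819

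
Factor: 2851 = 2851^1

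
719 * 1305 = 938295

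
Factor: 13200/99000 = 2^1*3^(-1)*5^(-1) = 2/15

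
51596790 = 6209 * 8310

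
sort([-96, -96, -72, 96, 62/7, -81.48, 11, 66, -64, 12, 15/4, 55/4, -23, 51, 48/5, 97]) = [-96, -96, -81.48, -72, -64, -23, 15/4, 62/7, 48/5, 11, 12, 55/4, 51, 66, 96, 97]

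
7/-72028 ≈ -0.0000972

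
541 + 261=802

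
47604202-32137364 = 15466838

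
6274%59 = 20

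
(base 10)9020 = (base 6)105432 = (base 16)233c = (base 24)ffk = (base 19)15ie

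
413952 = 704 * 588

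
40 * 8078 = 323120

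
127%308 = 127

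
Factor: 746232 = 2^3*3^1*17^1*31^1*59^1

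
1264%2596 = 1264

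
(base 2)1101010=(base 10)106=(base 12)8a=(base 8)152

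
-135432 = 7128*(-19)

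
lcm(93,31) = 93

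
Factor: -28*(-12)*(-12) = -1*2^6*3^2*7^1 = -4032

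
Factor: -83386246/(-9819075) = 2^1 * 3^(-1) * 5^(-2) * 7^(-1) * 59^(-1) * 317^(-1) * 41693123^1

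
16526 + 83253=99779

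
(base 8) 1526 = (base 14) 450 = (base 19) 26i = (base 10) 854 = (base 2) 1101010110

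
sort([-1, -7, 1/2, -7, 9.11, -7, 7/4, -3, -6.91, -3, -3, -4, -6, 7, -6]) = [-7, -7, -7, -6.91, -6, -6, -4, -3, -3, -3, -1, 1/2, 7/4, 7, 9.11]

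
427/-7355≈-0.0581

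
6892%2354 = 2184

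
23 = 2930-2907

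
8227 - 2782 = 5445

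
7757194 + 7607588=15364782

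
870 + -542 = 328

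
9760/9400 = 1 + 9/235 ≈ 1.04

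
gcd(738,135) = 9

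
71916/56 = 1284 + 3/14 ≈ 1284.21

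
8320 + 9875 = 18195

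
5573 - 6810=-1237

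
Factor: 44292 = 2^2 * 3^1 * 3691^1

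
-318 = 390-708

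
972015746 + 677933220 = 1649948966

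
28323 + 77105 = 105428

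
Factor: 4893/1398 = 2^(-1)*7^1 = 7/2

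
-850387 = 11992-862379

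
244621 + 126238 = 370859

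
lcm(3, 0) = 0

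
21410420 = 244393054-222982634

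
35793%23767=12026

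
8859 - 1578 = 7281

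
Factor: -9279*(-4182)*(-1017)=-1*2^1*3^5*17^1*41^1*113^1*1031^1=-39464459226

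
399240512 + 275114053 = 674354565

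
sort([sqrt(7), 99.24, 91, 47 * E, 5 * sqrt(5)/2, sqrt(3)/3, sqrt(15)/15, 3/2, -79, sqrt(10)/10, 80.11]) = [-79, sqrt(15)/15, sqrt(10)/10, sqrt(3)/3, 3/2, sqrt(7), 5 * sqrt(5)/2, 80.11, 91, 99.24, 47 * E]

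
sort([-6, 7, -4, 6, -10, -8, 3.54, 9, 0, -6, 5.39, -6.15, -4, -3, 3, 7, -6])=[-10, -8, -6.15, -6, -6, -6, -4, -4, -3, 0, 3, 3.54, 5.39, 6, 7, 7, 9]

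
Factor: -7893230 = -1 * 2^1 * 5^1 * 789323^1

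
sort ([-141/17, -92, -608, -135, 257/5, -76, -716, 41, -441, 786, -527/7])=[-716, -608, -441, -135, -92, -76, -527/7, -141/17, 41, 257/5, 786]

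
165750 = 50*3315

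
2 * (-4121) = -8242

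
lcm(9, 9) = 9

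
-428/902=-214/451 ≈ -0.475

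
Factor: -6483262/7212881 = -1*2^1*13^(-1)*113^1*28687^1*554837^(-1)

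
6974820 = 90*77498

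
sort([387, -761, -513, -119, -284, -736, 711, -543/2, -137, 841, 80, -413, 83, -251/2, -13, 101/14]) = [-761, -736, -513, -413, -284, -543/2, -137, -251/2, -119, -13, 101/14, 80, 83, 387, 711, 841]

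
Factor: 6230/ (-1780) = -1*2^ (-1)*7^1 = -7/2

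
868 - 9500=-8632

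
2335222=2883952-548730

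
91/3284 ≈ 0.0277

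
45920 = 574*80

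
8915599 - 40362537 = -31446938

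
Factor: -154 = -1 * 2^1 * 7^1 * 11^1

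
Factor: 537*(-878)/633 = -1*2^1*179^1*211^(-1)*439^1 = -157162/211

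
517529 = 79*6551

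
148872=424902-276030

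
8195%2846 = 2503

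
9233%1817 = 148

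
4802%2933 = 1869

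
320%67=52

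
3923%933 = 191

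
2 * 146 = 292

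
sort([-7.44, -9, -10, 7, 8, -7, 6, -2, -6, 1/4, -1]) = [-10, -9, -7.44, -7, -6, -2, -1, 1/4, 6, 7, 8]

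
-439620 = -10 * 43962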